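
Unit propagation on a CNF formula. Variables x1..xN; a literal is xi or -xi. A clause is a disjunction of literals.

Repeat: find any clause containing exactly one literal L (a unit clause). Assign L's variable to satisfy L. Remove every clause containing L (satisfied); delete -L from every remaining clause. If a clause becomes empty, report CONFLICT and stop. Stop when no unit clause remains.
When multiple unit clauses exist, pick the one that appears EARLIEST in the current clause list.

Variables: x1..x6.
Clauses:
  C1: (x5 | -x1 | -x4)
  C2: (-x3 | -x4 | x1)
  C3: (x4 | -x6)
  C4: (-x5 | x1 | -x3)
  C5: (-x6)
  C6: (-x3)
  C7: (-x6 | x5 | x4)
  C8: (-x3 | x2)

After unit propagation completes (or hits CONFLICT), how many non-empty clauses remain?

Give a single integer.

unit clause [-6] forces x6=F; simplify:
  satisfied 3 clause(s); 5 remain; assigned so far: [6]
unit clause [-3] forces x3=F; simplify:
  satisfied 4 clause(s); 1 remain; assigned so far: [3, 6]

Answer: 1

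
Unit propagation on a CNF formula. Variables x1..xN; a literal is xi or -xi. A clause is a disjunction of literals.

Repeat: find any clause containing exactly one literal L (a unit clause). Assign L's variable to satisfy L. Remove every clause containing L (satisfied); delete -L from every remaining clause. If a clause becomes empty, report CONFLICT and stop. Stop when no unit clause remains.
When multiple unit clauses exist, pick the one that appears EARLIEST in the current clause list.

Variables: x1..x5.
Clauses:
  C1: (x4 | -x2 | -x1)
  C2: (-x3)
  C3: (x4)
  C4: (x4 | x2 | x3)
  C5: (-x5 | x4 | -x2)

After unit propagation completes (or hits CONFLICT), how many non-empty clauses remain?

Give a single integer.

Answer: 0

Derivation:
unit clause [-3] forces x3=F; simplify:
  drop 3 from [4, 2, 3] -> [4, 2]
  satisfied 1 clause(s); 4 remain; assigned so far: [3]
unit clause [4] forces x4=T; simplify:
  satisfied 4 clause(s); 0 remain; assigned so far: [3, 4]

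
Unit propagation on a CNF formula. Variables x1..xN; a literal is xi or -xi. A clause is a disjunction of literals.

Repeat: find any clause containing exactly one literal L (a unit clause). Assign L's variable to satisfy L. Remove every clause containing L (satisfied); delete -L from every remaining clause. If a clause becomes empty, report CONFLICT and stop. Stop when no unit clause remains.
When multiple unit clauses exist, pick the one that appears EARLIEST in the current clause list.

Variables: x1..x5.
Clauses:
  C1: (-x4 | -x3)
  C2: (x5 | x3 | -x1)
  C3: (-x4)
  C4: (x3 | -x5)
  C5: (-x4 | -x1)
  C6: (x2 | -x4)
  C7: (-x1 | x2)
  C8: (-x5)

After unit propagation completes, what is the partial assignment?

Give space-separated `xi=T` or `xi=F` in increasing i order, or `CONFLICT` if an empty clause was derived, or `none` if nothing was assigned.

Answer: x4=F x5=F

Derivation:
unit clause [-4] forces x4=F; simplify:
  satisfied 4 clause(s); 4 remain; assigned so far: [4]
unit clause [-5] forces x5=F; simplify:
  drop 5 from [5, 3, -1] -> [3, -1]
  satisfied 2 clause(s); 2 remain; assigned so far: [4, 5]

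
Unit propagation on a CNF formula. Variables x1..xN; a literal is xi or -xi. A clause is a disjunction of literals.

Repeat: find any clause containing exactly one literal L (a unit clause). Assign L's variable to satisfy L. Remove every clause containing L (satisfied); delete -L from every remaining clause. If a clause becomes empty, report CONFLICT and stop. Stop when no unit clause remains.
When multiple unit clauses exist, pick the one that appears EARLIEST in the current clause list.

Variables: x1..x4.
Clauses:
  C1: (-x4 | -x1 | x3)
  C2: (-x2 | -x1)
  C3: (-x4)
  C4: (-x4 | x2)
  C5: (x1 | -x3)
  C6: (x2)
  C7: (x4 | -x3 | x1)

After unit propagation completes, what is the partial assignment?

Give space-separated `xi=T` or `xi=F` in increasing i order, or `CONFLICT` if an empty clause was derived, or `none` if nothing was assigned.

unit clause [-4] forces x4=F; simplify:
  drop 4 from [4, -3, 1] -> [-3, 1]
  satisfied 3 clause(s); 4 remain; assigned so far: [4]
unit clause [2] forces x2=T; simplify:
  drop -2 from [-2, -1] -> [-1]
  satisfied 1 clause(s); 3 remain; assigned so far: [2, 4]
unit clause [-1] forces x1=F; simplify:
  drop 1 from [1, -3] -> [-3]
  drop 1 from [-3, 1] -> [-3]
  satisfied 1 clause(s); 2 remain; assigned so far: [1, 2, 4]
unit clause [-3] forces x3=F; simplify:
  satisfied 2 clause(s); 0 remain; assigned so far: [1, 2, 3, 4]

Answer: x1=F x2=T x3=F x4=F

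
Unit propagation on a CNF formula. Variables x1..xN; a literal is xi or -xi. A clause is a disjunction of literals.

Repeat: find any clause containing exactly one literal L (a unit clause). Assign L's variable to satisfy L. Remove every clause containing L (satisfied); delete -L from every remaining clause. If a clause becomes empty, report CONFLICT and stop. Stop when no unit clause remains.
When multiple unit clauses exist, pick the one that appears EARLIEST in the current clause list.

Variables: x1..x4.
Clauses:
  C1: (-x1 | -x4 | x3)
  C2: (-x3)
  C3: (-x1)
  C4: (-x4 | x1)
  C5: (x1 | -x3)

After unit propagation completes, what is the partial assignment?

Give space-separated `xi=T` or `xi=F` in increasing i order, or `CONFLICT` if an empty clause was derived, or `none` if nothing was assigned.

unit clause [-3] forces x3=F; simplify:
  drop 3 from [-1, -4, 3] -> [-1, -4]
  satisfied 2 clause(s); 3 remain; assigned so far: [3]
unit clause [-1] forces x1=F; simplify:
  drop 1 from [-4, 1] -> [-4]
  satisfied 2 clause(s); 1 remain; assigned so far: [1, 3]
unit clause [-4] forces x4=F; simplify:
  satisfied 1 clause(s); 0 remain; assigned so far: [1, 3, 4]

Answer: x1=F x3=F x4=F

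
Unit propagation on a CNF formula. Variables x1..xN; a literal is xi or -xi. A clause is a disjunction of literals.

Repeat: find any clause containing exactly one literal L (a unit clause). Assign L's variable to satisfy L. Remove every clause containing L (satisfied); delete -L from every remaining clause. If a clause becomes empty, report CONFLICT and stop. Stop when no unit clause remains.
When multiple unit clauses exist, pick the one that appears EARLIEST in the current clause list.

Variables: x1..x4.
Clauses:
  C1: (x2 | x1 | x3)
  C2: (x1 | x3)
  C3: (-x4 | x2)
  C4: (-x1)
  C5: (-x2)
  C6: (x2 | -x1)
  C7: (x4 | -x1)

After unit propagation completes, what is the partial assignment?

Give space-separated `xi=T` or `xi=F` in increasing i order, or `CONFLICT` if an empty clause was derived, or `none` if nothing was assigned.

Answer: x1=F x2=F x3=T x4=F

Derivation:
unit clause [-1] forces x1=F; simplify:
  drop 1 from [2, 1, 3] -> [2, 3]
  drop 1 from [1, 3] -> [3]
  satisfied 3 clause(s); 4 remain; assigned so far: [1]
unit clause [3] forces x3=T; simplify:
  satisfied 2 clause(s); 2 remain; assigned so far: [1, 3]
unit clause [-2] forces x2=F; simplify:
  drop 2 from [-4, 2] -> [-4]
  satisfied 1 clause(s); 1 remain; assigned so far: [1, 2, 3]
unit clause [-4] forces x4=F; simplify:
  satisfied 1 clause(s); 0 remain; assigned so far: [1, 2, 3, 4]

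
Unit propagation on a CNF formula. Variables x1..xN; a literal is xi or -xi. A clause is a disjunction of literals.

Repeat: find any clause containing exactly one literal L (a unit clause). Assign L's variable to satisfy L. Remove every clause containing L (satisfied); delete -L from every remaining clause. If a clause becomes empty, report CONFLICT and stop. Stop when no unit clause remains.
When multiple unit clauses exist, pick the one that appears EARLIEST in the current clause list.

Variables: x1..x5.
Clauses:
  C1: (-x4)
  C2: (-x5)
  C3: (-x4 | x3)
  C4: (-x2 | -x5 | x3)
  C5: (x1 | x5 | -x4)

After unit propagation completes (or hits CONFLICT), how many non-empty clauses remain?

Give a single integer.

unit clause [-4] forces x4=F; simplify:
  satisfied 3 clause(s); 2 remain; assigned so far: [4]
unit clause [-5] forces x5=F; simplify:
  satisfied 2 clause(s); 0 remain; assigned so far: [4, 5]

Answer: 0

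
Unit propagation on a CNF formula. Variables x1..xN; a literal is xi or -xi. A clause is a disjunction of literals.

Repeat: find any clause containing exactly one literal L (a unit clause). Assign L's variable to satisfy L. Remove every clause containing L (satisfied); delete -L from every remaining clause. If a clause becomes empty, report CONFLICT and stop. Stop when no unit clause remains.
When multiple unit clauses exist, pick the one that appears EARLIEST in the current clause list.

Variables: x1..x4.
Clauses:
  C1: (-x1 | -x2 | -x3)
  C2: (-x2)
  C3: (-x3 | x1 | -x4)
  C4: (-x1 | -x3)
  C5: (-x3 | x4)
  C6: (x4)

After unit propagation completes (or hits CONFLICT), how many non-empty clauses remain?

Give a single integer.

Answer: 2

Derivation:
unit clause [-2] forces x2=F; simplify:
  satisfied 2 clause(s); 4 remain; assigned so far: [2]
unit clause [4] forces x4=T; simplify:
  drop -4 from [-3, 1, -4] -> [-3, 1]
  satisfied 2 clause(s); 2 remain; assigned so far: [2, 4]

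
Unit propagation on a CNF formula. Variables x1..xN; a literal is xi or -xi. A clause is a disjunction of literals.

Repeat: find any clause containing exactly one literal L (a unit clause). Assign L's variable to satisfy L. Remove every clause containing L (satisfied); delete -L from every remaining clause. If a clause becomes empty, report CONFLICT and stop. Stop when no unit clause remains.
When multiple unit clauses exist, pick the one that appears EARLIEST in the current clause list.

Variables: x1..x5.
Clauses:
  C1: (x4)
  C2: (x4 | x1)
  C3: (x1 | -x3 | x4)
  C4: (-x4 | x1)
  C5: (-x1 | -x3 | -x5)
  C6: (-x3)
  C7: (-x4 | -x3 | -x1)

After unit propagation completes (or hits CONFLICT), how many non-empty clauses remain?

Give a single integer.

Answer: 0

Derivation:
unit clause [4] forces x4=T; simplify:
  drop -4 from [-4, 1] -> [1]
  drop -4 from [-4, -3, -1] -> [-3, -1]
  satisfied 3 clause(s); 4 remain; assigned so far: [4]
unit clause [1] forces x1=T; simplify:
  drop -1 from [-1, -3, -5] -> [-3, -5]
  drop -1 from [-3, -1] -> [-3]
  satisfied 1 clause(s); 3 remain; assigned so far: [1, 4]
unit clause [-3] forces x3=F; simplify:
  satisfied 3 clause(s); 0 remain; assigned so far: [1, 3, 4]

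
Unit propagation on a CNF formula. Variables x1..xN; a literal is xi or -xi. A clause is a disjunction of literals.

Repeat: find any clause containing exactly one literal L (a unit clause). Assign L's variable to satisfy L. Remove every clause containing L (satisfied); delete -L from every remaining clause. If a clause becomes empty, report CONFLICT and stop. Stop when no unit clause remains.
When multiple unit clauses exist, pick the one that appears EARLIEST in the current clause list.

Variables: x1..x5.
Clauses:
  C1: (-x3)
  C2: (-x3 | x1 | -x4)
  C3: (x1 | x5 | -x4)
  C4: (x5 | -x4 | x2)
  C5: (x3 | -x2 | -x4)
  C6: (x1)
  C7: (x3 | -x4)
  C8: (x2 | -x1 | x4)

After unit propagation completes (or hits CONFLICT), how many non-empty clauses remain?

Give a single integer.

Answer: 0

Derivation:
unit clause [-3] forces x3=F; simplify:
  drop 3 from [3, -2, -4] -> [-2, -4]
  drop 3 from [3, -4] -> [-4]
  satisfied 2 clause(s); 6 remain; assigned so far: [3]
unit clause [1] forces x1=T; simplify:
  drop -1 from [2, -1, 4] -> [2, 4]
  satisfied 2 clause(s); 4 remain; assigned so far: [1, 3]
unit clause [-4] forces x4=F; simplify:
  drop 4 from [2, 4] -> [2]
  satisfied 3 clause(s); 1 remain; assigned so far: [1, 3, 4]
unit clause [2] forces x2=T; simplify:
  satisfied 1 clause(s); 0 remain; assigned so far: [1, 2, 3, 4]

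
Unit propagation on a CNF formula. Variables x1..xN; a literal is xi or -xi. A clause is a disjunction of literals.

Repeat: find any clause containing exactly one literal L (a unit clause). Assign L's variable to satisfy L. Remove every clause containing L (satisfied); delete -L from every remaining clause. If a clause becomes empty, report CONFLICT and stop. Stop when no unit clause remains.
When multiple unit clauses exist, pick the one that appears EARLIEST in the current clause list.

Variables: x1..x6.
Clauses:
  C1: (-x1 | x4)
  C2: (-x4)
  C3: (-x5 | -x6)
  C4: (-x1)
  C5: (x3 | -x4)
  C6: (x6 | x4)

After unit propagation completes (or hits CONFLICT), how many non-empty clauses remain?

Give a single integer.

unit clause [-4] forces x4=F; simplify:
  drop 4 from [-1, 4] -> [-1]
  drop 4 from [6, 4] -> [6]
  satisfied 2 clause(s); 4 remain; assigned so far: [4]
unit clause [-1] forces x1=F; simplify:
  satisfied 2 clause(s); 2 remain; assigned so far: [1, 4]
unit clause [6] forces x6=T; simplify:
  drop -6 from [-5, -6] -> [-5]
  satisfied 1 clause(s); 1 remain; assigned so far: [1, 4, 6]
unit clause [-5] forces x5=F; simplify:
  satisfied 1 clause(s); 0 remain; assigned so far: [1, 4, 5, 6]

Answer: 0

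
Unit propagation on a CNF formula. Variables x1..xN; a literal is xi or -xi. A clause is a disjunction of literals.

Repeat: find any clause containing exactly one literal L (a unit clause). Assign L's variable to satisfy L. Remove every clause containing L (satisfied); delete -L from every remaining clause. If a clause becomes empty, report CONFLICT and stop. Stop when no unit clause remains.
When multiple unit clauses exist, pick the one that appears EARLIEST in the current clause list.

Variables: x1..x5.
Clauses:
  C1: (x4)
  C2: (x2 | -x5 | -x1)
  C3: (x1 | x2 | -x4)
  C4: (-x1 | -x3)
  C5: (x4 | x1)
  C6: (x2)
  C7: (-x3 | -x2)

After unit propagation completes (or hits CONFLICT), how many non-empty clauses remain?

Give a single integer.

Answer: 0

Derivation:
unit clause [4] forces x4=T; simplify:
  drop -4 from [1, 2, -4] -> [1, 2]
  satisfied 2 clause(s); 5 remain; assigned so far: [4]
unit clause [2] forces x2=T; simplify:
  drop -2 from [-3, -2] -> [-3]
  satisfied 3 clause(s); 2 remain; assigned so far: [2, 4]
unit clause [-3] forces x3=F; simplify:
  satisfied 2 clause(s); 0 remain; assigned so far: [2, 3, 4]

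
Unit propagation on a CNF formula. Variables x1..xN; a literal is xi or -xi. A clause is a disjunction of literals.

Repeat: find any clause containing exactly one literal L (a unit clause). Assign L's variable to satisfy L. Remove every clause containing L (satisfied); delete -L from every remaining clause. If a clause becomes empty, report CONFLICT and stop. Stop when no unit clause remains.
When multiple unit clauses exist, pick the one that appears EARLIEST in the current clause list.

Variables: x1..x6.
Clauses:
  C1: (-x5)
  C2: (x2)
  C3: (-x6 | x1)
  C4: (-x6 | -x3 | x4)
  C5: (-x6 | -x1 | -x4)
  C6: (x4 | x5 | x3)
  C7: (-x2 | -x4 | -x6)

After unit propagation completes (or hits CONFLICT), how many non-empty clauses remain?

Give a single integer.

Answer: 5

Derivation:
unit clause [-5] forces x5=F; simplify:
  drop 5 from [4, 5, 3] -> [4, 3]
  satisfied 1 clause(s); 6 remain; assigned so far: [5]
unit clause [2] forces x2=T; simplify:
  drop -2 from [-2, -4, -6] -> [-4, -6]
  satisfied 1 clause(s); 5 remain; assigned so far: [2, 5]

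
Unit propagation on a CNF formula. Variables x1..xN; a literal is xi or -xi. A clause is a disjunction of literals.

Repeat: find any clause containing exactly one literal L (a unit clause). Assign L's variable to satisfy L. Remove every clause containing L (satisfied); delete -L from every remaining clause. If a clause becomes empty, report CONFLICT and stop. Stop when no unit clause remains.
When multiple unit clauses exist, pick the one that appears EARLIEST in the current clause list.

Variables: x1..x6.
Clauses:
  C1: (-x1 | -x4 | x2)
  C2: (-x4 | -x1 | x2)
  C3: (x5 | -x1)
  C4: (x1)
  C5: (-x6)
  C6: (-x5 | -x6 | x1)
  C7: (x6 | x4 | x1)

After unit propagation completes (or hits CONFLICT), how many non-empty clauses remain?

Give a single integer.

Answer: 2

Derivation:
unit clause [1] forces x1=T; simplify:
  drop -1 from [-1, -4, 2] -> [-4, 2]
  drop -1 from [-4, -1, 2] -> [-4, 2]
  drop -1 from [5, -1] -> [5]
  satisfied 3 clause(s); 4 remain; assigned so far: [1]
unit clause [5] forces x5=T; simplify:
  satisfied 1 clause(s); 3 remain; assigned so far: [1, 5]
unit clause [-6] forces x6=F; simplify:
  satisfied 1 clause(s); 2 remain; assigned so far: [1, 5, 6]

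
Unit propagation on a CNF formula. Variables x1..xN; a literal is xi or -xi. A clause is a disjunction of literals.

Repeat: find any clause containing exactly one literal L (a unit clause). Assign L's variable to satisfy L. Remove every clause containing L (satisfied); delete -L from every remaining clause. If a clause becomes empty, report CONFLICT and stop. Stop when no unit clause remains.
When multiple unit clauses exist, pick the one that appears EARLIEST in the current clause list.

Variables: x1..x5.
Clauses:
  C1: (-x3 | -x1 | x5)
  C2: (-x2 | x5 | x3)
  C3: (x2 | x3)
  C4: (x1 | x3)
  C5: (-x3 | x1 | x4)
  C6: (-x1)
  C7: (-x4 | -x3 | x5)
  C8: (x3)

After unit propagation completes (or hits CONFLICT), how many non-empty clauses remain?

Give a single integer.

Answer: 0

Derivation:
unit clause [-1] forces x1=F; simplify:
  drop 1 from [1, 3] -> [3]
  drop 1 from [-3, 1, 4] -> [-3, 4]
  satisfied 2 clause(s); 6 remain; assigned so far: [1]
unit clause [3] forces x3=T; simplify:
  drop -3 from [-3, 4] -> [4]
  drop -3 from [-4, -3, 5] -> [-4, 5]
  satisfied 4 clause(s); 2 remain; assigned so far: [1, 3]
unit clause [4] forces x4=T; simplify:
  drop -4 from [-4, 5] -> [5]
  satisfied 1 clause(s); 1 remain; assigned so far: [1, 3, 4]
unit clause [5] forces x5=T; simplify:
  satisfied 1 clause(s); 0 remain; assigned so far: [1, 3, 4, 5]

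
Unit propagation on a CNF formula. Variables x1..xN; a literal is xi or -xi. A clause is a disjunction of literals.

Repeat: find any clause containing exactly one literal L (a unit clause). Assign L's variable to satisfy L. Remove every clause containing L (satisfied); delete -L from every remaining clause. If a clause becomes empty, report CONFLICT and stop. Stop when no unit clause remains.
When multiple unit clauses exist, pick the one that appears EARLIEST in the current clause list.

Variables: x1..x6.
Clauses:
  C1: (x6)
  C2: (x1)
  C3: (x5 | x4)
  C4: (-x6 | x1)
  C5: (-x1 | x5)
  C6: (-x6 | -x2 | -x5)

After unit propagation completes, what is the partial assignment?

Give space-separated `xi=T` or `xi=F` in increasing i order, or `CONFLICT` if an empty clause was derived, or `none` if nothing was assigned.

Answer: x1=T x2=F x5=T x6=T

Derivation:
unit clause [6] forces x6=T; simplify:
  drop -6 from [-6, 1] -> [1]
  drop -6 from [-6, -2, -5] -> [-2, -5]
  satisfied 1 clause(s); 5 remain; assigned so far: [6]
unit clause [1] forces x1=T; simplify:
  drop -1 from [-1, 5] -> [5]
  satisfied 2 clause(s); 3 remain; assigned so far: [1, 6]
unit clause [5] forces x5=T; simplify:
  drop -5 from [-2, -5] -> [-2]
  satisfied 2 clause(s); 1 remain; assigned so far: [1, 5, 6]
unit clause [-2] forces x2=F; simplify:
  satisfied 1 clause(s); 0 remain; assigned so far: [1, 2, 5, 6]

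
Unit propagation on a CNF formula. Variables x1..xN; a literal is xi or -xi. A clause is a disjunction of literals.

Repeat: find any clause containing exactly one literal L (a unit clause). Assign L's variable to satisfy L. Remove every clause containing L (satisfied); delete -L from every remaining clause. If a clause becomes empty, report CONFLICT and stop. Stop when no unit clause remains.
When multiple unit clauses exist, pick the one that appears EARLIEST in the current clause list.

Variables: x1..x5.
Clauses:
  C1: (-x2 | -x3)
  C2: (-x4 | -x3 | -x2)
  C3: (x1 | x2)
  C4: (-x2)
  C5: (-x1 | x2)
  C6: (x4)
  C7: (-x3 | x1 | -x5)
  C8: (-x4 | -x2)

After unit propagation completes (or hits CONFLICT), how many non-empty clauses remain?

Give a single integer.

unit clause [-2] forces x2=F; simplify:
  drop 2 from [1, 2] -> [1]
  drop 2 from [-1, 2] -> [-1]
  satisfied 4 clause(s); 4 remain; assigned so far: [2]
unit clause [1] forces x1=T; simplify:
  drop -1 from [-1] -> [] (empty!)
  satisfied 2 clause(s); 2 remain; assigned so far: [1, 2]
CONFLICT (empty clause)

Answer: 1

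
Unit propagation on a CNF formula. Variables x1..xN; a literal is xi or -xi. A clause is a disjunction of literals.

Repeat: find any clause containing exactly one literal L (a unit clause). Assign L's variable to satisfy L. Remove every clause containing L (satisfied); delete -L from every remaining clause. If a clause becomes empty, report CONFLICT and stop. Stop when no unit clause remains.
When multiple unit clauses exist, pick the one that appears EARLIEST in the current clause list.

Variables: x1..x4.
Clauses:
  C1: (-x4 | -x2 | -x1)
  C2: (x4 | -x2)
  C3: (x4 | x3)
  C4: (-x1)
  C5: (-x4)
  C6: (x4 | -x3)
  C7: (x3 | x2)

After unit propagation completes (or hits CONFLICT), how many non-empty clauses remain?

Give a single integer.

Answer: 0

Derivation:
unit clause [-1] forces x1=F; simplify:
  satisfied 2 clause(s); 5 remain; assigned so far: [1]
unit clause [-4] forces x4=F; simplify:
  drop 4 from [4, -2] -> [-2]
  drop 4 from [4, 3] -> [3]
  drop 4 from [4, -3] -> [-3]
  satisfied 1 clause(s); 4 remain; assigned so far: [1, 4]
unit clause [-2] forces x2=F; simplify:
  drop 2 from [3, 2] -> [3]
  satisfied 1 clause(s); 3 remain; assigned so far: [1, 2, 4]
unit clause [3] forces x3=T; simplify:
  drop -3 from [-3] -> [] (empty!)
  satisfied 2 clause(s); 1 remain; assigned so far: [1, 2, 3, 4]
CONFLICT (empty clause)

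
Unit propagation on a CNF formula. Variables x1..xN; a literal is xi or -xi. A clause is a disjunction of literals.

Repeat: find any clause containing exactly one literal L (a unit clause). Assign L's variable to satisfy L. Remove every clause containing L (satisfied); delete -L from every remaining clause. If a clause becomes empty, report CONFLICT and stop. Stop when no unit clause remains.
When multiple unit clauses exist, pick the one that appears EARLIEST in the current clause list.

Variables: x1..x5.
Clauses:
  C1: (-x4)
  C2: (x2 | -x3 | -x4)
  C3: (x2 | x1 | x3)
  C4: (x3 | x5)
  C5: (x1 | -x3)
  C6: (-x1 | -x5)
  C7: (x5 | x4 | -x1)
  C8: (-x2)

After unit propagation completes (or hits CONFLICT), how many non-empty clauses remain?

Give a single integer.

unit clause [-4] forces x4=F; simplify:
  drop 4 from [5, 4, -1] -> [5, -1]
  satisfied 2 clause(s); 6 remain; assigned so far: [4]
unit clause [-2] forces x2=F; simplify:
  drop 2 from [2, 1, 3] -> [1, 3]
  satisfied 1 clause(s); 5 remain; assigned so far: [2, 4]

Answer: 5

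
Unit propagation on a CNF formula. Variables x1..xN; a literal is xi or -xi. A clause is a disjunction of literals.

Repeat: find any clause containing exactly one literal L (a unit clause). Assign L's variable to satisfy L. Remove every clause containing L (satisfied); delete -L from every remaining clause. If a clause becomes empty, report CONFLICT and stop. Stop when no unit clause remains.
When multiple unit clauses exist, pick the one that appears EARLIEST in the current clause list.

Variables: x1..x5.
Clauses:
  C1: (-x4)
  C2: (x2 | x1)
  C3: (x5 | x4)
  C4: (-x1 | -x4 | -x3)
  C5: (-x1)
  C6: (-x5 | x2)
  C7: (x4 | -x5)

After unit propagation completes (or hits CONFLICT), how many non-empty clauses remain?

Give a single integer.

Answer: 3

Derivation:
unit clause [-4] forces x4=F; simplify:
  drop 4 from [5, 4] -> [5]
  drop 4 from [4, -5] -> [-5]
  satisfied 2 clause(s); 5 remain; assigned so far: [4]
unit clause [5] forces x5=T; simplify:
  drop -5 from [-5, 2] -> [2]
  drop -5 from [-5] -> [] (empty!)
  satisfied 1 clause(s); 4 remain; assigned so far: [4, 5]
CONFLICT (empty clause)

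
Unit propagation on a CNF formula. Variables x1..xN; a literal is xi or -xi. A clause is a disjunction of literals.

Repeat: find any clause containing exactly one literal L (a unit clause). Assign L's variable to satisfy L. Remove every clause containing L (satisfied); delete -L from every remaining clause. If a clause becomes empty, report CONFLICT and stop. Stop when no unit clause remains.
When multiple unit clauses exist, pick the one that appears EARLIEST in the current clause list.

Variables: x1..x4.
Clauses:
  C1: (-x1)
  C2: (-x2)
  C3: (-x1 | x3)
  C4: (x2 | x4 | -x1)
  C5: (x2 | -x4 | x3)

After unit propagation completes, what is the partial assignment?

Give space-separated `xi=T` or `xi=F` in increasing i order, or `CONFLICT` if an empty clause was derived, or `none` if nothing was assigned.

Answer: x1=F x2=F

Derivation:
unit clause [-1] forces x1=F; simplify:
  satisfied 3 clause(s); 2 remain; assigned so far: [1]
unit clause [-2] forces x2=F; simplify:
  drop 2 from [2, -4, 3] -> [-4, 3]
  satisfied 1 clause(s); 1 remain; assigned so far: [1, 2]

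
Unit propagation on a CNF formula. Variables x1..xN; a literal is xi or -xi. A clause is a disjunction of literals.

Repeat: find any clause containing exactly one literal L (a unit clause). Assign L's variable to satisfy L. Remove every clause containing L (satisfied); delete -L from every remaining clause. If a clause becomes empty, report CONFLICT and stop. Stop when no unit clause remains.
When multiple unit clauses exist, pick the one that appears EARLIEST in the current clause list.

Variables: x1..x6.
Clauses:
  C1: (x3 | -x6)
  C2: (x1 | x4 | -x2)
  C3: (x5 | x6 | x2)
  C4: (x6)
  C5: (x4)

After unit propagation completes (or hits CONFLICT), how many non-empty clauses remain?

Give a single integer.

Answer: 0

Derivation:
unit clause [6] forces x6=T; simplify:
  drop -6 from [3, -6] -> [3]
  satisfied 2 clause(s); 3 remain; assigned so far: [6]
unit clause [3] forces x3=T; simplify:
  satisfied 1 clause(s); 2 remain; assigned so far: [3, 6]
unit clause [4] forces x4=T; simplify:
  satisfied 2 clause(s); 0 remain; assigned so far: [3, 4, 6]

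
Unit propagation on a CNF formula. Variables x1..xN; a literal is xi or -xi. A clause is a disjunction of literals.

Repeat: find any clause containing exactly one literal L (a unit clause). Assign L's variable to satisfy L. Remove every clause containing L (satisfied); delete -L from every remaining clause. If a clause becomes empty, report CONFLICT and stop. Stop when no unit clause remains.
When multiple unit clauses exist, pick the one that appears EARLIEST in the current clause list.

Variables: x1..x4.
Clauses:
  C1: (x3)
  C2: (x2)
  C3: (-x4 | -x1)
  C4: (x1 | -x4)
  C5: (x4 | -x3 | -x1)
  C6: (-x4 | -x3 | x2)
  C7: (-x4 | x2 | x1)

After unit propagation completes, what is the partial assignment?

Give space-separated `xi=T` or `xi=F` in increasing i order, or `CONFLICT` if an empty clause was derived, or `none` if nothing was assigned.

Answer: x2=T x3=T

Derivation:
unit clause [3] forces x3=T; simplify:
  drop -3 from [4, -3, -1] -> [4, -1]
  drop -3 from [-4, -3, 2] -> [-4, 2]
  satisfied 1 clause(s); 6 remain; assigned so far: [3]
unit clause [2] forces x2=T; simplify:
  satisfied 3 clause(s); 3 remain; assigned so far: [2, 3]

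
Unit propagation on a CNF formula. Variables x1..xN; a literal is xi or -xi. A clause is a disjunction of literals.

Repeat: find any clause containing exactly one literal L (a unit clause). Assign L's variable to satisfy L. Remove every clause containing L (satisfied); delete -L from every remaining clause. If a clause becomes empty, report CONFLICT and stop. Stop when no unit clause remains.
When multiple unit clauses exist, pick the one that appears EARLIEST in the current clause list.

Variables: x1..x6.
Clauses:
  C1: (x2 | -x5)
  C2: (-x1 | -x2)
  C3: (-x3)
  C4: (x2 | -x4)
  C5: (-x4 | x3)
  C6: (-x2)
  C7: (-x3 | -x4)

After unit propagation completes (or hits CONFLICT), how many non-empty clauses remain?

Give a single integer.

unit clause [-3] forces x3=F; simplify:
  drop 3 from [-4, 3] -> [-4]
  satisfied 2 clause(s); 5 remain; assigned so far: [3]
unit clause [-4] forces x4=F; simplify:
  satisfied 2 clause(s); 3 remain; assigned so far: [3, 4]
unit clause [-2] forces x2=F; simplify:
  drop 2 from [2, -5] -> [-5]
  satisfied 2 clause(s); 1 remain; assigned so far: [2, 3, 4]
unit clause [-5] forces x5=F; simplify:
  satisfied 1 clause(s); 0 remain; assigned so far: [2, 3, 4, 5]

Answer: 0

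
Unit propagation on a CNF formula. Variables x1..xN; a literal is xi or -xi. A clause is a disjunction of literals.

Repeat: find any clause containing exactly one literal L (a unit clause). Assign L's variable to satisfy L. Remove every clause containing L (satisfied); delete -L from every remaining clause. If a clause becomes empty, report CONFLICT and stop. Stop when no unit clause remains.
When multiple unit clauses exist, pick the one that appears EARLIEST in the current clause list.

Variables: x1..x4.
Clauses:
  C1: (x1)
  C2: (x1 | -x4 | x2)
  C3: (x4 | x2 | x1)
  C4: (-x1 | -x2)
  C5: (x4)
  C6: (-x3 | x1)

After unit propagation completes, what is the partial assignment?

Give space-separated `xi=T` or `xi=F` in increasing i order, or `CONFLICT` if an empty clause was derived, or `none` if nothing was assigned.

unit clause [1] forces x1=T; simplify:
  drop -1 from [-1, -2] -> [-2]
  satisfied 4 clause(s); 2 remain; assigned so far: [1]
unit clause [-2] forces x2=F; simplify:
  satisfied 1 clause(s); 1 remain; assigned so far: [1, 2]
unit clause [4] forces x4=T; simplify:
  satisfied 1 clause(s); 0 remain; assigned so far: [1, 2, 4]

Answer: x1=T x2=F x4=T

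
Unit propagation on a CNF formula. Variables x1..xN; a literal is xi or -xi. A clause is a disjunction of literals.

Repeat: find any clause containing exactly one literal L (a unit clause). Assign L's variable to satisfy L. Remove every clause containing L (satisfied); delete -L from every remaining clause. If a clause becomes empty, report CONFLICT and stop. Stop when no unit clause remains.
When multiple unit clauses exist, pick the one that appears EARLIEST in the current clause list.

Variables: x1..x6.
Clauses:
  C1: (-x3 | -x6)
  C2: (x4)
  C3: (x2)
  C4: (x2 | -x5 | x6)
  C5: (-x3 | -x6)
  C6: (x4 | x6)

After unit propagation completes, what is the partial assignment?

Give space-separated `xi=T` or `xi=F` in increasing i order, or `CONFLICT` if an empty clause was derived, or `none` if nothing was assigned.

Answer: x2=T x4=T

Derivation:
unit clause [4] forces x4=T; simplify:
  satisfied 2 clause(s); 4 remain; assigned so far: [4]
unit clause [2] forces x2=T; simplify:
  satisfied 2 clause(s); 2 remain; assigned so far: [2, 4]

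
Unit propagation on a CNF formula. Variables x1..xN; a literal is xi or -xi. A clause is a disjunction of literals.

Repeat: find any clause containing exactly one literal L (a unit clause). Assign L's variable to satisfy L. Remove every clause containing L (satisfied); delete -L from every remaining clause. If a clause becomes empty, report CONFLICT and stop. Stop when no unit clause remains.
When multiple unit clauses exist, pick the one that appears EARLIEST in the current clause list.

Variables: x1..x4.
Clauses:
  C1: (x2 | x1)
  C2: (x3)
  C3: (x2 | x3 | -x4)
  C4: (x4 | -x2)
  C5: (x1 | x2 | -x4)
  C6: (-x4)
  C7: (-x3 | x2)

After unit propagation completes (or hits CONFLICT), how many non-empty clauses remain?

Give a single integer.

unit clause [3] forces x3=T; simplify:
  drop -3 from [-3, 2] -> [2]
  satisfied 2 clause(s); 5 remain; assigned so far: [3]
unit clause [-4] forces x4=F; simplify:
  drop 4 from [4, -2] -> [-2]
  satisfied 2 clause(s); 3 remain; assigned so far: [3, 4]
unit clause [-2] forces x2=F; simplify:
  drop 2 from [2, 1] -> [1]
  drop 2 from [2] -> [] (empty!)
  satisfied 1 clause(s); 2 remain; assigned so far: [2, 3, 4]
CONFLICT (empty clause)

Answer: 1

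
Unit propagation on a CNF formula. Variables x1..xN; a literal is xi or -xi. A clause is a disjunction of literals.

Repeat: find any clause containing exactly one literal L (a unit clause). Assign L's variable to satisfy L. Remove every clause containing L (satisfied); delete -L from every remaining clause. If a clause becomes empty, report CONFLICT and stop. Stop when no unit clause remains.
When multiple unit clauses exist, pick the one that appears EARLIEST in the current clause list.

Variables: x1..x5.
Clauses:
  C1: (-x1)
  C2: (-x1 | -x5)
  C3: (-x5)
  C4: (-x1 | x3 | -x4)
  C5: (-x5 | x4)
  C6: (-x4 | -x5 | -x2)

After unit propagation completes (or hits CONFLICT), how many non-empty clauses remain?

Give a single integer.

Answer: 0

Derivation:
unit clause [-1] forces x1=F; simplify:
  satisfied 3 clause(s); 3 remain; assigned so far: [1]
unit clause [-5] forces x5=F; simplify:
  satisfied 3 clause(s); 0 remain; assigned so far: [1, 5]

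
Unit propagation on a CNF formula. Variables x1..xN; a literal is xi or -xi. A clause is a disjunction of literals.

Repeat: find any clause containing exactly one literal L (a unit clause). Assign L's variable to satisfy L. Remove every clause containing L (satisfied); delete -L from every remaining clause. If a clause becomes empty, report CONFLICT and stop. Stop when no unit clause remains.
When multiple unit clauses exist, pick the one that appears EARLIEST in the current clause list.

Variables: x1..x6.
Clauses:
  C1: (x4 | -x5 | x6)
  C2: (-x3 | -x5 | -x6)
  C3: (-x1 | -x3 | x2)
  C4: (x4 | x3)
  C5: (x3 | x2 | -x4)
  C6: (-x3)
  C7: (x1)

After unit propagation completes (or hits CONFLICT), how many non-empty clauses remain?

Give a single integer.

Answer: 0

Derivation:
unit clause [-3] forces x3=F; simplify:
  drop 3 from [4, 3] -> [4]
  drop 3 from [3, 2, -4] -> [2, -4]
  satisfied 3 clause(s); 4 remain; assigned so far: [3]
unit clause [4] forces x4=T; simplify:
  drop -4 from [2, -4] -> [2]
  satisfied 2 clause(s); 2 remain; assigned so far: [3, 4]
unit clause [2] forces x2=T; simplify:
  satisfied 1 clause(s); 1 remain; assigned so far: [2, 3, 4]
unit clause [1] forces x1=T; simplify:
  satisfied 1 clause(s); 0 remain; assigned so far: [1, 2, 3, 4]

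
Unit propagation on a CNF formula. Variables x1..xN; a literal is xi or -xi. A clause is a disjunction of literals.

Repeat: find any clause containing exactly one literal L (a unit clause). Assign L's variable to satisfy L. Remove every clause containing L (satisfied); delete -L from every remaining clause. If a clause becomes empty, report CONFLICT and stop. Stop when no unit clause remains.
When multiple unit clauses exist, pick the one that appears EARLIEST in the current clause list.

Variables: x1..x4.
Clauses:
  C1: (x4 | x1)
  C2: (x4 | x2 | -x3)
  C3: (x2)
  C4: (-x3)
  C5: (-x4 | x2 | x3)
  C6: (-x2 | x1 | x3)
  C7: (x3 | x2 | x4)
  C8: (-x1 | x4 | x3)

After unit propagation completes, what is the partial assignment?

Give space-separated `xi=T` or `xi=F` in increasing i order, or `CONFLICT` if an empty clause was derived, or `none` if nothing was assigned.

unit clause [2] forces x2=T; simplify:
  drop -2 from [-2, 1, 3] -> [1, 3]
  satisfied 4 clause(s); 4 remain; assigned so far: [2]
unit clause [-3] forces x3=F; simplify:
  drop 3 from [1, 3] -> [1]
  drop 3 from [-1, 4, 3] -> [-1, 4]
  satisfied 1 clause(s); 3 remain; assigned so far: [2, 3]
unit clause [1] forces x1=T; simplify:
  drop -1 from [-1, 4] -> [4]
  satisfied 2 clause(s); 1 remain; assigned so far: [1, 2, 3]
unit clause [4] forces x4=T; simplify:
  satisfied 1 clause(s); 0 remain; assigned so far: [1, 2, 3, 4]

Answer: x1=T x2=T x3=F x4=T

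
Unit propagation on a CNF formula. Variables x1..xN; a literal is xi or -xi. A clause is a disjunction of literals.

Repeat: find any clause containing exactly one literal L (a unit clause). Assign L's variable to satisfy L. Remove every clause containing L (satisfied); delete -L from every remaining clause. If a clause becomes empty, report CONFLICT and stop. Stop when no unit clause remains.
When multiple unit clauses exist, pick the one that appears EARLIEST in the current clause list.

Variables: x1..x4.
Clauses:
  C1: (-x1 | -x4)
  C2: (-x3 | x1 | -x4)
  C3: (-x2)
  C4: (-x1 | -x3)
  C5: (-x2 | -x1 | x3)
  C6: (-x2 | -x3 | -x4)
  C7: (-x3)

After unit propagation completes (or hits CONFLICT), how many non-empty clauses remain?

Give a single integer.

Answer: 1

Derivation:
unit clause [-2] forces x2=F; simplify:
  satisfied 3 clause(s); 4 remain; assigned so far: [2]
unit clause [-3] forces x3=F; simplify:
  satisfied 3 clause(s); 1 remain; assigned so far: [2, 3]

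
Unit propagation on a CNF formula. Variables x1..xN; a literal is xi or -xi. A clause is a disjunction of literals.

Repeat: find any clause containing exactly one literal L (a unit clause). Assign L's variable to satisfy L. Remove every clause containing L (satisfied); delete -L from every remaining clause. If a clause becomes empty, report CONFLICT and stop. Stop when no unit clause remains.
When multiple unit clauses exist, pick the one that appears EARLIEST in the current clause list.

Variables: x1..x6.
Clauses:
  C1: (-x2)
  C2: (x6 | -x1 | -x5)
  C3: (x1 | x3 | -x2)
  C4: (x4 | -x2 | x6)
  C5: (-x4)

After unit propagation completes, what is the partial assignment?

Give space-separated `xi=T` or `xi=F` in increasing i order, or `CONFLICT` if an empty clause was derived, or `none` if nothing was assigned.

unit clause [-2] forces x2=F; simplify:
  satisfied 3 clause(s); 2 remain; assigned so far: [2]
unit clause [-4] forces x4=F; simplify:
  satisfied 1 clause(s); 1 remain; assigned so far: [2, 4]

Answer: x2=F x4=F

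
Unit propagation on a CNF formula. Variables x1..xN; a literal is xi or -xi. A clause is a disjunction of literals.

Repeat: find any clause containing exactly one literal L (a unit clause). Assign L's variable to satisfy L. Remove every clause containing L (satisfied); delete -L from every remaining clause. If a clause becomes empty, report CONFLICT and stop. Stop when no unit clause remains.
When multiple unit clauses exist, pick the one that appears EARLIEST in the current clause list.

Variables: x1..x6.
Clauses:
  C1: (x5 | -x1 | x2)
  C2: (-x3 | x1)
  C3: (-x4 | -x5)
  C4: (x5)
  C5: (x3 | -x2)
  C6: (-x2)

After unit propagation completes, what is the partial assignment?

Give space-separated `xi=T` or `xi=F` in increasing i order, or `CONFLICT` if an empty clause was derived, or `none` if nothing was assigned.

Answer: x2=F x4=F x5=T

Derivation:
unit clause [5] forces x5=T; simplify:
  drop -5 from [-4, -5] -> [-4]
  satisfied 2 clause(s); 4 remain; assigned so far: [5]
unit clause [-4] forces x4=F; simplify:
  satisfied 1 clause(s); 3 remain; assigned so far: [4, 5]
unit clause [-2] forces x2=F; simplify:
  satisfied 2 clause(s); 1 remain; assigned so far: [2, 4, 5]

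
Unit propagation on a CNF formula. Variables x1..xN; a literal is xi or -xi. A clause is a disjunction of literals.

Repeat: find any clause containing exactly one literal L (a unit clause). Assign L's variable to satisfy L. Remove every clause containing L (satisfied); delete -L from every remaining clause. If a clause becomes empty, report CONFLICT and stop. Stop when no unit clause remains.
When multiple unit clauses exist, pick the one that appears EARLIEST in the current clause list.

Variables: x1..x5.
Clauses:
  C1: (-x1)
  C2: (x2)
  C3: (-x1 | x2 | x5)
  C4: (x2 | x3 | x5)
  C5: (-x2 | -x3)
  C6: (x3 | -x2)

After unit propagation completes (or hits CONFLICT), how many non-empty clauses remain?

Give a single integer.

unit clause [-1] forces x1=F; simplify:
  satisfied 2 clause(s); 4 remain; assigned so far: [1]
unit clause [2] forces x2=T; simplify:
  drop -2 from [-2, -3] -> [-3]
  drop -2 from [3, -2] -> [3]
  satisfied 2 clause(s); 2 remain; assigned so far: [1, 2]
unit clause [-3] forces x3=F; simplify:
  drop 3 from [3] -> [] (empty!)
  satisfied 1 clause(s); 1 remain; assigned so far: [1, 2, 3]
CONFLICT (empty clause)

Answer: 0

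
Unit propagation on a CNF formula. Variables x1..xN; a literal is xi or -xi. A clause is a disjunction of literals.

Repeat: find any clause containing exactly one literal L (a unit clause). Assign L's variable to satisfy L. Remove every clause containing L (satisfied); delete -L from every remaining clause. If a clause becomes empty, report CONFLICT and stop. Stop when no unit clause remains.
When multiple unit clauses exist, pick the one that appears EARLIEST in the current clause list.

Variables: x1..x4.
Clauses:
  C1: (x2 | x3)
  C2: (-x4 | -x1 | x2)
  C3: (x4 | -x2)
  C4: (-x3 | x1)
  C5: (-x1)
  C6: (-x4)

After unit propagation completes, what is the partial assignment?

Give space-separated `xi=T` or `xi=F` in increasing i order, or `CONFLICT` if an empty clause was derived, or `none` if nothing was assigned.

unit clause [-1] forces x1=F; simplify:
  drop 1 from [-3, 1] -> [-3]
  satisfied 2 clause(s); 4 remain; assigned so far: [1]
unit clause [-3] forces x3=F; simplify:
  drop 3 from [2, 3] -> [2]
  satisfied 1 clause(s); 3 remain; assigned so far: [1, 3]
unit clause [2] forces x2=T; simplify:
  drop -2 from [4, -2] -> [4]
  satisfied 1 clause(s); 2 remain; assigned so far: [1, 2, 3]
unit clause [4] forces x4=T; simplify:
  drop -4 from [-4] -> [] (empty!)
  satisfied 1 clause(s); 1 remain; assigned so far: [1, 2, 3, 4]
CONFLICT (empty clause)

Answer: CONFLICT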